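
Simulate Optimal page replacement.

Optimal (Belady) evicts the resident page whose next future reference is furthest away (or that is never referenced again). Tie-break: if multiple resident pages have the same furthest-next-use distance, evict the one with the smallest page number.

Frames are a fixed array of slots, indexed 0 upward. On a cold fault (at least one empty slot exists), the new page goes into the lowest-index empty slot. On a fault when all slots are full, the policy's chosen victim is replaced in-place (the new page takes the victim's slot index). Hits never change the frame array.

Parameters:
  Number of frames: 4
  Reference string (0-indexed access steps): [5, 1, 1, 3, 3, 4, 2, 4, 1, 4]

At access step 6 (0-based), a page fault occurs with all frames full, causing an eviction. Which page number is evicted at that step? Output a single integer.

Step 0: ref 5 -> FAULT, frames=[5,-,-,-]
Step 1: ref 1 -> FAULT, frames=[5,1,-,-]
Step 2: ref 1 -> HIT, frames=[5,1,-,-]
Step 3: ref 3 -> FAULT, frames=[5,1,3,-]
Step 4: ref 3 -> HIT, frames=[5,1,3,-]
Step 5: ref 4 -> FAULT, frames=[5,1,3,4]
Step 6: ref 2 -> FAULT, evict 3, frames=[5,1,2,4]
At step 6: evicted page 3

Answer: 3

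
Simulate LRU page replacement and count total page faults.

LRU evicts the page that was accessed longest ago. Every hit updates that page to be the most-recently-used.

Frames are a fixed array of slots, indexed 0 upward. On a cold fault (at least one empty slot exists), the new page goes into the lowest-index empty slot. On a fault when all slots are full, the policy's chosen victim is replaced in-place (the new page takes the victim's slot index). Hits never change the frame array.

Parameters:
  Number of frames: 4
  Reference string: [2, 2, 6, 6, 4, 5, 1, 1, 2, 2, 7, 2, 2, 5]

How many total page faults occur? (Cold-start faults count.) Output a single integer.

Step 0: ref 2 → FAULT, frames=[2,-,-,-]
Step 1: ref 2 → HIT, frames=[2,-,-,-]
Step 2: ref 6 → FAULT, frames=[2,6,-,-]
Step 3: ref 6 → HIT, frames=[2,6,-,-]
Step 4: ref 4 → FAULT, frames=[2,6,4,-]
Step 5: ref 5 → FAULT, frames=[2,6,4,5]
Step 6: ref 1 → FAULT (evict 2), frames=[1,6,4,5]
Step 7: ref 1 → HIT, frames=[1,6,4,5]
Step 8: ref 2 → FAULT (evict 6), frames=[1,2,4,5]
Step 9: ref 2 → HIT, frames=[1,2,4,5]
Step 10: ref 7 → FAULT (evict 4), frames=[1,2,7,5]
Step 11: ref 2 → HIT, frames=[1,2,7,5]
Step 12: ref 2 → HIT, frames=[1,2,7,5]
Step 13: ref 5 → HIT, frames=[1,2,7,5]
Total faults: 7

Answer: 7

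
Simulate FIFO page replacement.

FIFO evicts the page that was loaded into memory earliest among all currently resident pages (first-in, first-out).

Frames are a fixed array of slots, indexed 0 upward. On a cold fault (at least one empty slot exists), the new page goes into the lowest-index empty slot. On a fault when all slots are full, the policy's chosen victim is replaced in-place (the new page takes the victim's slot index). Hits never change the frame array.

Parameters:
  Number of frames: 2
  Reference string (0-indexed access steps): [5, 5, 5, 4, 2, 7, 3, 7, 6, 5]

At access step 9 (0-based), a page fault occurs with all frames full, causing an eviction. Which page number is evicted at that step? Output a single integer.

Step 0: ref 5 -> FAULT, frames=[5,-]
Step 1: ref 5 -> HIT, frames=[5,-]
Step 2: ref 5 -> HIT, frames=[5,-]
Step 3: ref 4 -> FAULT, frames=[5,4]
Step 4: ref 2 -> FAULT, evict 5, frames=[2,4]
Step 5: ref 7 -> FAULT, evict 4, frames=[2,7]
Step 6: ref 3 -> FAULT, evict 2, frames=[3,7]
Step 7: ref 7 -> HIT, frames=[3,7]
Step 8: ref 6 -> FAULT, evict 7, frames=[3,6]
Step 9: ref 5 -> FAULT, evict 3, frames=[5,6]
At step 9: evicted page 3

Answer: 3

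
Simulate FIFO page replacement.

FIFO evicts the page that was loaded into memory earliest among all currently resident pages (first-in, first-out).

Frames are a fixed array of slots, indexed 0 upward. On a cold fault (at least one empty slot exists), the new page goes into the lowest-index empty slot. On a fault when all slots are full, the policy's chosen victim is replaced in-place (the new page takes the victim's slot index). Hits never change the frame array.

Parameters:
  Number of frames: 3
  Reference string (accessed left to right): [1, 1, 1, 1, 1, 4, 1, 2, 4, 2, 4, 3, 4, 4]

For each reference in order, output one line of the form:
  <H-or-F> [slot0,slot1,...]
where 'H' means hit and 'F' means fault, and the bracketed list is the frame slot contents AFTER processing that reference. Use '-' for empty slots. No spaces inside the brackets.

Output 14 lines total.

F [1,-,-]
H [1,-,-]
H [1,-,-]
H [1,-,-]
H [1,-,-]
F [1,4,-]
H [1,4,-]
F [1,4,2]
H [1,4,2]
H [1,4,2]
H [1,4,2]
F [3,4,2]
H [3,4,2]
H [3,4,2]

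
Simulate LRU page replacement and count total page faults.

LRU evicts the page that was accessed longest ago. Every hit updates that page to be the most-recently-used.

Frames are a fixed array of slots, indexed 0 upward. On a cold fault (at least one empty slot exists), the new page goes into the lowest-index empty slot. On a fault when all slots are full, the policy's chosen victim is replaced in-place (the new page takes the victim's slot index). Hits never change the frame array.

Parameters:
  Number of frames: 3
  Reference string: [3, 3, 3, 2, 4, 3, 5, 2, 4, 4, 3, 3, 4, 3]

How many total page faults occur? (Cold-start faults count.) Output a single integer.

Step 0: ref 3 → FAULT, frames=[3,-,-]
Step 1: ref 3 → HIT, frames=[3,-,-]
Step 2: ref 3 → HIT, frames=[3,-,-]
Step 3: ref 2 → FAULT, frames=[3,2,-]
Step 4: ref 4 → FAULT, frames=[3,2,4]
Step 5: ref 3 → HIT, frames=[3,2,4]
Step 6: ref 5 → FAULT (evict 2), frames=[3,5,4]
Step 7: ref 2 → FAULT (evict 4), frames=[3,5,2]
Step 8: ref 4 → FAULT (evict 3), frames=[4,5,2]
Step 9: ref 4 → HIT, frames=[4,5,2]
Step 10: ref 3 → FAULT (evict 5), frames=[4,3,2]
Step 11: ref 3 → HIT, frames=[4,3,2]
Step 12: ref 4 → HIT, frames=[4,3,2]
Step 13: ref 3 → HIT, frames=[4,3,2]
Total faults: 7

Answer: 7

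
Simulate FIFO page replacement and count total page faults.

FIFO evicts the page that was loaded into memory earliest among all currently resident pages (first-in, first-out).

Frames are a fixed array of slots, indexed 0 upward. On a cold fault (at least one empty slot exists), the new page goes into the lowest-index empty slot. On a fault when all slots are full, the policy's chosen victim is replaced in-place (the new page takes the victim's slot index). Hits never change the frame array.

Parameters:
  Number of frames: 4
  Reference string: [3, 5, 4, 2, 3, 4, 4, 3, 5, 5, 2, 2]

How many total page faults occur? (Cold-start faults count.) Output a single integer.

Answer: 4

Derivation:
Step 0: ref 3 → FAULT, frames=[3,-,-,-]
Step 1: ref 5 → FAULT, frames=[3,5,-,-]
Step 2: ref 4 → FAULT, frames=[3,5,4,-]
Step 3: ref 2 → FAULT, frames=[3,5,4,2]
Step 4: ref 3 → HIT, frames=[3,5,4,2]
Step 5: ref 4 → HIT, frames=[3,5,4,2]
Step 6: ref 4 → HIT, frames=[3,5,4,2]
Step 7: ref 3 → HIT, frames=[3,5,4,2]
Step 8: ref 5 → HIT, frames=[3,5,4,2]
Step 9: ref 5 → HIT, frames=[3,5,4,2]
Step 10: ref 2 → HIT, frames=[3,5,4,2]
Step 11: ref 2 → HIT, frames=[3,5,4,2]
Total faults: 4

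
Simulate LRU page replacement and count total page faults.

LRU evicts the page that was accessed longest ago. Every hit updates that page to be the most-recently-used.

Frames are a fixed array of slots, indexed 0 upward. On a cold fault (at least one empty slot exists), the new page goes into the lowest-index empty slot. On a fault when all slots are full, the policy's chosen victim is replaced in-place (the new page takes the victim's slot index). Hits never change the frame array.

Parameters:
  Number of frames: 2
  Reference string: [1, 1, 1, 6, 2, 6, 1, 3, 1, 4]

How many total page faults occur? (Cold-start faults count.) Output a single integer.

Answer: 6

Derivation:
Step 0: ref 1 → FAULT, frames=[1,-]
Step 1: ref 1 → HIT, frames=[1,-]
Step 2: ref 1 → HIT, frames=[1,-]
Step 3: ref 6 → FAULT, frames=[1,6]
Step 4: ref 2 → FAULT (evict 1), frames=[2,6]
Step 5: ref 6 → HIT, frames=[2,6]
Step 6: ref 1 → FAULT (evict 2), frames=[1,6]
Step 7: ref 3 → FAULT (evict 6), frames=[1,3]
Step 8: ref 1 → HIT, frames=[1,3]
Step 9: ref 4 → FAULT (evict 3), frames=[1,4]
Total faults: 6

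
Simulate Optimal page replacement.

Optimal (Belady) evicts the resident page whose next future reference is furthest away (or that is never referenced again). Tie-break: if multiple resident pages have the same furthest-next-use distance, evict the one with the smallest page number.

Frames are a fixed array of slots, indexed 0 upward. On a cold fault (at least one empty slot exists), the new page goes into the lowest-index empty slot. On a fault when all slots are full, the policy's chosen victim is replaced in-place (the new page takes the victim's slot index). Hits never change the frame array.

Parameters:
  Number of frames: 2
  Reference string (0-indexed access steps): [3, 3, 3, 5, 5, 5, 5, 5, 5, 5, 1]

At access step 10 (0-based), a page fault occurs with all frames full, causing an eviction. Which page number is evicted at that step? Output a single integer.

Step 0: ref 3 -> FAULT, frames=[3,-]
Step 1: ref 3 -> HIT, frames=[3,-]
Step 2: ref 3 -> HIT, frames=[3,-]
Step 3: ref 5 -> FAULT, frames=[3,5]
Step 4: ref 5 -> HIT, frames=[3,5]
Step 5: ref 5 -> HIT, frames=[3,5]
Step 6: ref 5 -> HIT, frames=[3,5]
Step 7: ref 5 -> HIT, frames=[3,5]
Step 8: ref 5 -> HIT, frames=[3,5]
Step 9: ref 5 -> HIT, frames=[3,5]
Step 10: ref 1 -> FAULT, evict 3, frames=[1,5]
At step 10: evicted page 3

Answer: 3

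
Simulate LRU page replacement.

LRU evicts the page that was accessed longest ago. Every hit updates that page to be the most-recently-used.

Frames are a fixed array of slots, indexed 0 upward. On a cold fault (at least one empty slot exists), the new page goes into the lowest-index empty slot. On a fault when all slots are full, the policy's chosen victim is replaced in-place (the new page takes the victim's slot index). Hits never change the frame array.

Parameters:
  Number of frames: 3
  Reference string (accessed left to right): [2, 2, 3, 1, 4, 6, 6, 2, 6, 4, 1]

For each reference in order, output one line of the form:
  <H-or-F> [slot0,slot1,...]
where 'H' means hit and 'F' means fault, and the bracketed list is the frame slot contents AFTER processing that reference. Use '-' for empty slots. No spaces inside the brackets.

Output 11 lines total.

F [2,-,-]
H [2,-,-]
F [2,3,-]
F [2,3,1]
F [4,3,1]
F [4,6,1]
H [4,6,1]
F [4,6,2]
H [4,6,2]
H [4,6,2]
F [4,6,1]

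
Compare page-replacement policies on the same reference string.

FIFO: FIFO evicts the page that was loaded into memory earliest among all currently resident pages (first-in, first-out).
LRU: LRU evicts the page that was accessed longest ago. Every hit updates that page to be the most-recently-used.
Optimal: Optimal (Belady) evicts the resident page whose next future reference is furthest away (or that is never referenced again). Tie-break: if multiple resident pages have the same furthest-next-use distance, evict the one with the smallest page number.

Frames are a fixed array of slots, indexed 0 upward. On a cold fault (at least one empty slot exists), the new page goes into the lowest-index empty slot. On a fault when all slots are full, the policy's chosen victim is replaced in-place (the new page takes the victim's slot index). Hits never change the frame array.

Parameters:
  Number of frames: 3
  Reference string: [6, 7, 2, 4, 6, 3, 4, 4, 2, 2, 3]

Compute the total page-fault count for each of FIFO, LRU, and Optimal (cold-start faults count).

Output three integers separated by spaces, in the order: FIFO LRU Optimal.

--- FIFO ---
  step 0: ref 6 -> FAULT, frames=[6,-,-] (faults so far: 1)
  step 1: ref 7 -> FAULT, frames=[6,7,-] (faults so far: 2)
  step 2: ref 2 -> FAULT, frames=[6,7,2] (faults so far: 3)
  step 3: ref 4 -> FAULT, evict 6, frames=[4,7,2] (faults so far: 4)
  step 4: ref 6 -> FAULT, evict 7, frames=[4,6,2] (faults so far: 5)
  step 5: ref 3 -> FAULT, evict 2, frames=[4,6,3] (faults so far: 6)
  step 6: ref 4 -> HIT, frames=[4,6,3] (faults so far: 6)
  step 7: ref 4 -> HIT, frames=[4,6,3] (faults so far: 6)
  step 8: ref 2 -> FAULT, evict 4, frames=[2,6,3] (faults so far: 7)
  step 9: ref 2 -> HIT, frames=[2,6,3] (faults so far: 7)
  step 10: ref 3 -> HIT, frames=[2,6,3] (faults so far: 7)
  FIFO total faults: 7
--- LRU ---
  step 0: ref 6 -> FAULT, frames=[6,-,-] (faults so far: 1)
  step 1: ref 7 -> FAULT, frames=[6,7,-] (faults so far: 2)
  step 2: ref 2 -> FAULT, frames=[6,7,2] (faults so far: 3)
  step 3: ref 4 -> FAULT, evict 6, frames=[4,7,2] (faults so far: 4)
  step 4: ref 6 -> FAULT, evict 7, frames=[4,6,2] (faults so far: 5)
  step 5: ref 3 -> FAULT, evict 2, frames=[4,6,3] (faults so far: 6)
  step 6: ref 4 -> HIT, frames=[4,6,3] (faults so far: 6)
  step 7: ref 4 -> HIT, frames=[4,6,3] (faults so far: 6)
  step 8: ref 2 -> FAULT, evict 6, frames=[4,2,3] (faults so far: 7)
  step 9: ref 2 -> HIT, frames=[4,2,3] (faults so far: 7)
  step 10: ref 3 -> HIT, frames=[4,2,3] (faults so far: 7)
  LRU total faults: 7
--- Optimal ---
  step 0: ref 6 -> FAULT, frames=[6,-,-] (faults so far: 1)
  step 1: ref 7 -> FAULT, frames=[6,7,-] (faults so far: 2)
  step 2: ref 2 -> FAULT, frames=[6,7,2] (faults so far: 3)
  step 3: ref 4 -> FAULT, evict 7, frames=[6,4,2] (faults so far: 4)
  step 4: ref 6 -> HIT, frames=[6,4,2] (faults so far: 4)
  step 5: ref 3 -> FAULT, evict 6, frames=[3,4,2] (faults so far: 5)
  step 6: ref 4 -> HIT, frames=[3,4,2] (faults so far: 5)
  step 7: ref 4 -> HIT, frames=[3,4,2] (faults so far: 5)
  step 8: ref 2 -> HIT, frames=[3,4,2] (faults so far: 5)
  step 9: ref 2 -> HIT, frames=[3,4,2] (faults so far: 5)
  step 10: ref 3 -> HIT, frames=[3,4,2] (faults so far: 5)
  Optimal total faults: 5

Answer: 7 7 5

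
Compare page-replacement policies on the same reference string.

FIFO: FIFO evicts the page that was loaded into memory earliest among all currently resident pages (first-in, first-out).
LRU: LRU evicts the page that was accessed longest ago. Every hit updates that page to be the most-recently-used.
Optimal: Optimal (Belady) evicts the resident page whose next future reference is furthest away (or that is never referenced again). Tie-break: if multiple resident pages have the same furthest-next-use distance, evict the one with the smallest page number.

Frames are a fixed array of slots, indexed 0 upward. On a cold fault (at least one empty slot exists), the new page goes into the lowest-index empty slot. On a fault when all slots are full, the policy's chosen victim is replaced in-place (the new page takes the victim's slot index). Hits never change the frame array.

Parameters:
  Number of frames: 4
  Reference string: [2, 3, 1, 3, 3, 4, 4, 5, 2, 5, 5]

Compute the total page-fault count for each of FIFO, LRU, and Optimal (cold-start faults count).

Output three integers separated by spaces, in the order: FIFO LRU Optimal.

Answer: 6 6 5

Derivation:
--- FIFO ---
  step 0: ref 2 -> FAULT, frames=[2,-,-,-] (faults so far: 1)
  step 1: ref 3 -> FAULT, frames=[2,3,-,-] (faults so far: 2)
  step 2: ref 1 -> FAULT, frames=[2,3,1,-] (faults so far: 3)
  step 3: ref 3 -> HIT, frames=[2,3,1,-] (faults so far: 3)
  step 4: ref 3 -> HIT, frames=[2,3,1,-] (faults so far: 3)
  step 5: ref 4 -> FAULT, frames=[2,3,1,4] (faults so far: 4)
  step 6: ref 4 -> HIT, frames=[2,3,1,4] (faults so far: 4)
  step 7: ref 5 -> FAULT, evict 2, frames=[5,3,1,4] (faults so far: 5)
  step 8: ref 2 -> FAULT, evict 3, frames=[5,2,1,4] (faults so far: 6)
  step 9: ref 5 -> HIT, frames=[5,2,1,4] (faults so far: 6)
  step 10: ref 5 -> HIT, frames=[5,2,1,4] (faults so far: 6)
  FIFO total faults: 6
--- LRU ---
  step 0: ref 2 -> FAULT, frames=[2,-,-,-] (faults so far: 1)
  step 1: ref 3 -> FAULT, frames=[2,3,-,-] (faults so far: 2)
  step 2: ref 1 -> FAULT, frames=[2,3,1,-] (faults so far: 3)
  step 3: ref 3 -> HIT, frames=[2,3,1,-] (faults so far: 3)
  step 4: ref 3 -> HIT, frames=[2,3,1,-] (faults so far: 3)
  step 5: ref 4 -> FAULT, frames=[2,3,1,4] (faults so far: 4)
  step 6: ref 4 -> HIT, frames=[2,3,1,4] (faults so far: 4)
  step 7: ref 5 -> FAULT, evict 2, frames=[5,3,1,4] (faults so far: 5)
  step 8: ref 2 -> FAULT, evict 1, frames=[5,3,2,4] (faults so far: 6)
  step 9: ref 5 -> HIT, frames=[5,3,2,4] (faults so far: 6)
  step 10: ref 5 -> HIT, frames=[5,3,2,4] (faults so far: 6)
  LRU total faults: 6
--- Optimal ---
  step 0: ref 2 -> FAULT, frames=[2,-,-,-] (faults so far: 1)
  step 1: ref 3 -> FAULT, frames=[2,3,-,-] (faults so far: 2)
  step 2: ref 1 -> FAULT, frames=[2,3,1,-] (faults so far: 3)
  step 3: ref 3 -> HIT, frames=[2,3,1,-] (faults so far: 3)
  step 4: ref 3 -> HIT, frames=[2,3,1,-] (faults so far: 3)
  step 5: ref 4 -> FAULT, frames=[2,3,1,4] (faults so far: 4)
  step 6: ref 4 -> HIT, frames=[2,3,1,4] (faults so far: 4)
  step 7: ref 5 -> FAULT, evict 1, frames=[2,3,5,4] (faults so far: 5)
  step 8: ref 2 -> HIT, frames=[2,3,5,4] (faults so far: 5)
  step 9: ref 5 -> HIT, frames=[2,3,5,4] (faults so far: 5)
  step 10: ref 5 -> HIT, frames=[2,3,5,4] (faults so far: 5)
  Optimal total faults: 5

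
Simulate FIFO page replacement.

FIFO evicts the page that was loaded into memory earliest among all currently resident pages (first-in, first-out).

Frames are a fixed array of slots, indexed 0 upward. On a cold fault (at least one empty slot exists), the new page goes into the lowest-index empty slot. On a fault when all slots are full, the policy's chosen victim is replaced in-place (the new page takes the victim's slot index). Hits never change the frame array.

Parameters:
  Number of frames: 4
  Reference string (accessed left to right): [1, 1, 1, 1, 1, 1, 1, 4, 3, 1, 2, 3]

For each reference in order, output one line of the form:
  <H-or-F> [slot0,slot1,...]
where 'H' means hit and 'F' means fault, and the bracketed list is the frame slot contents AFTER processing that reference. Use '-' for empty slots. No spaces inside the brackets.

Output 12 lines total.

F [1,-,-,-]
H [1,-,-,-]
H [1,-,-,-]
H [1,-,-,-]
H [1,-,-,-]
H [1,-,-,-]
H [1,-,-,-]
F [1,4,-,-]
F [1,4,3,-]
H [1,4,3,-]
F [1,4,3,2]
H [1,4,3,2]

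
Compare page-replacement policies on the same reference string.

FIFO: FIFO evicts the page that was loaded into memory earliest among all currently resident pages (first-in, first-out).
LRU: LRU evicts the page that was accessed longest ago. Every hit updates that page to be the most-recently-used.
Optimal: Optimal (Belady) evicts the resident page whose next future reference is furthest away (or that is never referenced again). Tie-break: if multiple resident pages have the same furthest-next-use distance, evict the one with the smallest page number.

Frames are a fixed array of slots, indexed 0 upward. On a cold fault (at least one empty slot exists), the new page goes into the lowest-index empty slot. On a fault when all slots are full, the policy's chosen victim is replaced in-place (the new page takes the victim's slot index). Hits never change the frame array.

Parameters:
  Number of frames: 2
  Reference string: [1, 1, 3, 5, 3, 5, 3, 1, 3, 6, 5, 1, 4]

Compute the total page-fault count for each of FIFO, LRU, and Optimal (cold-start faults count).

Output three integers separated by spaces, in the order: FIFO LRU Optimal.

--- FIFO ---
  step 0: ref 1 -> FAULT, frames=[1,-] (faults so far: 1)
  step 1: ref 1 -> HIT, frames=[1,-] (faults so far: 1)
  step 2: ref 3 -> FAULT, frames=[1,3] (faults so far: 2)
  step 3: ref 5 -> FAULT, evict 1, frames=[5,3] (faults so far: 3)
  step 4: ref 3 -> HIT, frames=[5,3] (faults so far: 3)
  step 5: ref 5 -> HIT, frames=[5,3] (faults so far: 3)
  step 6: ref 3 -> HIT, frames=[5,3] (faults so far: 3)
  step 7: ref 1 -> FAULT, evict 3, frames=[5,1] (faults so far: 4)
  step 8: ref 3 -> FAULT, evict 5, frames=[3,1] (faults so far: 5)
  step 9: ref 6 -> FAULT, evict 1, frames=[3,6] (faults so far: 6)
  step 10: ref 5 -> FAULT, evict 3, frames=[5,6] (faults so far: 7)
  step 11: ref 1 -> FAULT, evict 6, frames=[5,1] (faults so far: 8)
  step 12: ref 4 -> FAULT, evict 5, frames=[4,1] (faults so far: 9)
  FIFO total faults: 9
--- LRU ---
  step 0: ref 1 -> FAULT, frames=[1,-] (faults so far: 1)
  step 1: ref 1 -> HIT, frames=[1,-] (faults so far: 1)
  step 2: ref 3 -> FAULT, frames=[1,3] (faults so far: 2)
  step 3: ref 5 -> FAULT, evict 1, frames=[5,3] (faults so far: 3)
  step 4: ref 3 -> HIT, frames=[5,3] (faults so far: 3)
  step 5: ref 5 -> HIT, frames=[5,3] (faults so far: 3)
  step 6: ref 3 -> HIT, frames=[5,3] (faults so far: 3)
  step 7: ref 1 -> FAULT, evict 5, frames=[1,3] (faults so far: 4)
  step 8: ref 3 -> HIT, frames=[1,3] (faults so far: 4)
  step 9: ref 6 -> FAULT, evict 1, frames=[6,3] (faults so far: 5)
  step 10: ref 5 -> FAULT, evict 3, frames=[6,5] (faults so far: 6)
  step 11: ref 1 -> FAULT, evict 6, frames=[1,5] (faults so far: 7)
  step 12: ref 4 -> FAULT, evict 5, frames=[1,4] (faults so far: 8)
  LRU total faults: 8
--- Optimal ---
  step 0: ref 1 -> FAULT, frames=[1,-] (faults so far: 1)
  step 1: ref 1 -> HIT, frames=[1,-] (faults so far: 1)
  step 2: ref 3 -> FAULT, frames=[1,3] (faults so far: 2)
  step 3: ref 5 -> FAULT, evict 1, frames=[5,3] (faults so far: 3)
  step 4: ref 3 -> HIT, frames=[5,3] (faults so far: 3)
  step 5: ref 5 -> HIT, frames=[5,3] (faults so far: 3)
  step 6: ref 3 -> HIT, frames=[5,3] (faults so far: 3)
  step 7: ref 1 -> FAULT, evict 5, frames=[1,3] (faults so far: 4)
  step 8: ref 3 -> HIT, frames=[1,3] (faults so far: 4)
  step 9: ref 6 -> FAULT, evict 3, frames=[1,6] (faults so far: 5)
  step 10: ref 5 -> FAULT, evict 6, frames=[1,5] (faults so far: 6)
  step 11: ref 1 -> HIT, frames=[1,5] (faults so far: 6)
  step 12: ref 4 -> FAULT, evict 1, frames=[4,5] (faults so far: 7)
  Optimal total faults: 7

Answer: 9 8 7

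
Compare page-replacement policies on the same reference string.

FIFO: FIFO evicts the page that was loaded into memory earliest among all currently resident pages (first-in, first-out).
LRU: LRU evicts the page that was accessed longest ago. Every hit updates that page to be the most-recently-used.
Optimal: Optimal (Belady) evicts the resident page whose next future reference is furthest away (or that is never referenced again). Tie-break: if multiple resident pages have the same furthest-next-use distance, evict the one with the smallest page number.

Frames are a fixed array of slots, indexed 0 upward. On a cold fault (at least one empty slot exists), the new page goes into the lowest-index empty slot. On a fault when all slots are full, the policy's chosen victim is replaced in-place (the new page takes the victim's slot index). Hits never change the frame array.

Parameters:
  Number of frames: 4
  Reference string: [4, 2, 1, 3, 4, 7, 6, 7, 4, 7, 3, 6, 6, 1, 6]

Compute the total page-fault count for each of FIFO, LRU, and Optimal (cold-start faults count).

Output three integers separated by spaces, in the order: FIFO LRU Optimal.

--- FIFO ---
  step 0: ref 4 -> FAULT, frames=[4,-,-,-] (faults so far: 1)
  step 1: ref 2 -> FAULT, frames=[4,2,-,-] (faults so far: 2)
  step 2: ref 1 -> FAULT, frames=[4,2,1,-] (faults so far: 3)
  step 3: ref 3 -> FAULT, frames=[4,2,1,3] (faults so far: 4)
  step 4: ref 4 -> HIT, frames=[4,2,1,3] (faults so far: 4)
  step 5: ref 7 -> FAULT, evict 4, frames=[7,2,1,3] (faults so far: 5)
  step 6: ref 6 -> FAULT, evict 2, frames=[7,6,1,3] (faults so far: 6)
  step 7: ref 7 -> HIT, frames=[7,6,1,3] (faults so far: 6)
  step 8: ref 4 -> FAULT, evict 1, frames=[7,6,4,3] (faults so far: 7)
  step 9: ref 7 -> HIT, frames=[7,6,4,3] (faults so far: 7)
  step 10: ref 3 -> HIT, frames=[7,6,4,3] (faults so far: 7)
  step 11: ref 6 -> HIT, frames=[7,6,4,3] (faults so far: 7)
  step 12: ref 6 -> HIT, frames=[7,6,4,3] (faults so far: 7)
  step 13: ref 1 -> FAULT, evict 3, frames=[7,6,4,1] (faults so far: 8)
  step 14: ref 6 -> HIT, frames=[7,6,4,1] (faults so far: 8)
  FIFO total faults: 8
--- LRU ---
  step 0: ref 4 -> FAULT, frames=[4,-,-,-] (faults so far: 1)
  step 1: ref 2 -> FAULT, frames=[4,2,-,-] (faults so far: 2)
  step 2: ref 1 -> FAULT, frames=[4,2,1,-] (faults so far: 3)
  step 3: ref 3 -> FAULT, frames=[4,2,1,3] (faults so far: 4)
  step 4: ref 4 -> HIT, frames=[4,2,1,3] (faults so far: 4)
  step 5: ref 7 -> FAULT, evict 2, frames=[4,7,1,3] (faults so far: 5)
  step 6: ref 6 -> FAULT, evict 1, frames=[4,7,6,3] (faults so far: 6)
  step 7: ref 7 -> HIT, frames=[4,7,6,3] (faults so far: 6)
  step 8: ref 4 -> HIT, frames=[4,7,6,3] (faults so far: 6)
  step 9: ref 7 -> HIT, frames=[4,7,6,3] (faults so far: 6)
  step 10: ref 3 -> HIT, frames=[4,7,6,3] (faults so far: 6)
  step 11: ref 6 -> HIT, frames=[4,7,6,3] (faults so far: 6)
  step 12: ref 6 -> HIT, frames=[4,7,6,3] (faults so far: 6)
  step 13: ref 1 -> FAULT, evict 4, frames=[1,7,6,3] (faults so far: 7)
  step 14: ref 6 -> HIT, frames=[1,7,6,3] (faults so far: 7)
  LRU total faults: 7
--- Optimal ---
  step 0: ref 4 -> FAULT, frames=[4,-,-,-] (faults so far: 1)
  step 1: ref 2 -> FAULT, frames=[4,2,-,-] (faults so far: 2)
  step 2: ref 1 -> FAULT, frames=[4,2,1,-] (faults so far: 3)
  step 3: ref 3 -> FAULT, frames=[4,2,1,3] (faults so far: 4)
  step 4: ref 4 -> HIT, frames=[4,2,1,3] (faults so far: 4)
  step 5: ref 7 -> FAULT, evict 2, frames=[4,7,1,3] (faults so far: 5)
  step 6: ref 6 -> FAULT, evict 1, frames=[4,7,6,3] (faults so far: 6)
  step 7: ref 7 -> HIT, frames=[4,7,6,3] (faults so far: 6)
  step 8: ref 4 -> HIT, frames=[4,7,6,3] (faults so far: 6)
  step 9: ref 7 -> HIT, frames=[4,7,6,3] (faults so far: 6)
  step 10: ref 3 -> HIT, frames=[4,7,6,3] (faults so far: 6)
  step 11: ref 6 -> HIT, frames=[4,7,6,3] (faults so far: 6)
  step 12: ref 6 -> HIT, frames=[4,7,6,3] (faults so far: 6)
  step 13: ref 1 -> FAULT, evict 3, frames=[4,7,6,1] (faults so far: 7)
  step 14: ref 6 -> HIT, frames=[4,7,6,1] (faults so far: 7)
  Optimal total faults: 7

Answer: 8 7 7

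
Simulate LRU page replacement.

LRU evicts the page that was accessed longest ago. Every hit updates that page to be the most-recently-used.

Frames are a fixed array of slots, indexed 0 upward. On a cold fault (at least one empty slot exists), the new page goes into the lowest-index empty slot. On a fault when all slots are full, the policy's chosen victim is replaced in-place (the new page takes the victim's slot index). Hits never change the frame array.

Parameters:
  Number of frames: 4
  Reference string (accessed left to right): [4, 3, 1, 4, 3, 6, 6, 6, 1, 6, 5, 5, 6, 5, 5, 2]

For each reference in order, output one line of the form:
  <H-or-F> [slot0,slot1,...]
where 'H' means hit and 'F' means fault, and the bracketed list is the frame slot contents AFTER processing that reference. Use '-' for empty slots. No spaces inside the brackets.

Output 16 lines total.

F [4,-,-,-]
F [4,3,-,-]
F [4,3,1,-]
H [4,3,1,-]
H [4,3,1,-]
F [4,3,1,6]
H [4,3,1,6]
H [4,3,1,6]
H [4,3,1,6]
H [4,3,1,6]
F [5,3,1,6]
H [5,3,1,6]
H [5,3,1,6]
H [5,3,1,6]
H [5,3,1,6]
F [5,2,1,6]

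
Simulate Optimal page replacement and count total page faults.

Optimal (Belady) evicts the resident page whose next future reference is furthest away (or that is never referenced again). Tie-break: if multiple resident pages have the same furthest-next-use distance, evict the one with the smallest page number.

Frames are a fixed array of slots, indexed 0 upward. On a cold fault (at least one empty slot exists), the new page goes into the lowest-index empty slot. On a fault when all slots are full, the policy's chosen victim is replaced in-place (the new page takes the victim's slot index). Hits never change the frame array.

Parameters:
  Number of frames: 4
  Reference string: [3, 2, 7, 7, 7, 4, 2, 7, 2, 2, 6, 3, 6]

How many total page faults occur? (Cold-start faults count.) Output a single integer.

Step 0: ref 3 → FAULT, frames=[3,-,-,-]
Step 1: ref 2 → FAULT, frames=[3,2,-,-]
Step 2: ref 7 → FAULT, frames=[3,2,7,-]
Step 3: ref 7 → HIT, frames=[3,2,7,-]
Step 4: ref 7 → HIT, frames=[3,2,7,-]
Step 5: ref 4 → FAULT, frames=[3,2,7,4]
Step 6: ref 2 → HIT, frames=[3,2,7,4]
Step 7: ref 7 → HIT, frames=[3,2,7,4]
Step 8: ref 2 → HIT, frames=[3,2,7,4]
Step 9: ref 2 → HIT, frames=[3,2,7,4]
Step 10: ref 6 → FAULT (evict 2), frames=[3,6,7,4]
Step 11: ref 3 → HIT, frames=[3,6,7,4]
Step 12: ref 6 → HIT, frames=[3,6,7,4]
Total faults: 5

Answer: 5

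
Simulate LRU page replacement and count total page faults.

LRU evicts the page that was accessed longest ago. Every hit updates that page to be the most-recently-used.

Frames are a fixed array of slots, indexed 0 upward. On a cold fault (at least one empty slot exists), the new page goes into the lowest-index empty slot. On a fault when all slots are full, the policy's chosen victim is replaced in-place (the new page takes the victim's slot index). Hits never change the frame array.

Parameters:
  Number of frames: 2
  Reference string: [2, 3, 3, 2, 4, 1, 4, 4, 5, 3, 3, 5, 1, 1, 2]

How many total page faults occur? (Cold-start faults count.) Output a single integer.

Answer: 8

Derivation:
Step 0: ref 2 → FAULT, frames=[2,-]
Step 1: ref 3 → FAULT, frames=[2,3]
Step 2: ref 3 → HIT, frames=[2,3]
Step 3: ref 2 → HIT, frames=[2,3]
Step 4: ref 4 → FAULT (evict 3), frames=[2,4]
Step 5: ref 1 → FAULT (evict 2), frames=[1,4]
Step 6: ref 4 → HIT, frames=[1,4]
Step 7: ref 4 → HIT, frames=[1,4]
Step 8: ref 5 → FAULT (evict 1), frames=[5,4]
Step 9: ref 3 → FAULT (evict 4), frames=[5,3]
Step 10: ref 3 → HIT, frames=[5,3]
Step 11: ref 5 → HIT, frames=[5,3]
Step 12: ref 1 → FAULT (evict 3), frames=[5,1]
Step 13: ref 1 → HIT, frames=[5,1]
Step 14: ref 2 → FAULT (evict 5), frames=[2,1]
Total faults: 8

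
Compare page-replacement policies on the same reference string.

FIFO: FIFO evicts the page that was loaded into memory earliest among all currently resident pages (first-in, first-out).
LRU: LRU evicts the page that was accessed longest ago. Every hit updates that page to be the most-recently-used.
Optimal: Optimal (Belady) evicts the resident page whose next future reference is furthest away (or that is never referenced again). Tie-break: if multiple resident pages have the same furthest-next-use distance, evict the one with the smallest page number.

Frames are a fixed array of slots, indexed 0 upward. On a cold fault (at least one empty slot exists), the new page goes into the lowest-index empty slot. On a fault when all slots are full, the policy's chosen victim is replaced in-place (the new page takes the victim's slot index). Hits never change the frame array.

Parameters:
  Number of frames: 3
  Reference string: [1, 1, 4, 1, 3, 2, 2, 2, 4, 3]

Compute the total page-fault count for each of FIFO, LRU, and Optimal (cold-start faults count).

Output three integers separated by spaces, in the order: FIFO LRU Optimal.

Answer: 4 5 4

Derivation:
--- FIFO ---
  step 0: ref 1 -> FAULT, frames=[1,-,-] (faults so far: 1)
  step 1: ref 1 -> HIT, frames=[1,-,-] (faults so far: 1)
  step 2: ref 4 -> FAULT, frames=[1,4,-] (faults so far: 2)
  step 3: ref 1 -> HIT, frames=[1,4,-] (faults so far: 2)
  step 4: ref 3 -> FAULT, frames=[1,4,3] (faults so far: 3)
  step 5: ref 2 -> FAULT, evict 1, frames=[2,4,3] (faults so far: 4)
  step 6: ref 2 -> HIT, frames=[2,4,3] (faults so far: 4)
  step 7: ref 2 -> HIT, frames=[2,4,3] (faults so far: 4)
  step 8: ref 4 -> HIT, frames=[2,4,3] (faults so far: 4)
  step 9: ref 3 -> HIT, frames=[2,4,3] (faults so far: 4)
  FIFO total faults: 4
--- LRU ---
  step 0: ref 1 -> FAULT, frames=[1,-,-] (faults so far: 1)
  step 1: ref 1 -> HIT, frames=[1,-,-] (faults so far: 1)
  step 2: ref 4 -> FAULT, frames=[1,4,-] (faults so far: 2)
  step 3: ref 1 -> HIT, frames=[1,4,-] (faults so far: 2)
  step 4: ref 3 -> FAULT, frames=[1,4,3] (faults so far: 3)
  step 5: ref 2 -> FAULT, evict 4, frames=[1,2,3] (faults so far: 4)
  step 6: ref 2 -> HIT, frames=[1,2,3] (faults so far: 4)
  step 7: ref 2 -> HIT, frames=[1,2,3] (faults so far: 4)
  step 8: ref 4 -> FAULT, evict 1, frames=[4,2,3] (faults so far: 5)
  step 9: ref 3 -> HIT, frames=[4,2,3] (faults so far: 5)
  LRU total faults: 5
--- Optimal ---
  step 0: ref 1 -> FAULT, frames=[1,-,-] (faults so far: 1)
  step 1: ref 1 -> HIT, frames=[1,-,-] (faults so far: 1)
  step 2: ref 4 -> FAULT, frames=[1,4,-] (faults so far: 2)
  step 3: ref 1 -> HIT, frames=[1,4,-] (faults so far: 2)
  step 4: ref 3 -> FAULT, frames=[1,4,3] (faults so far: 3)
  step 5: ref 2 -> FAULT, evict 1, frames=[2,4,3] (faults so far: 4)
  step 6: ref 2 -> HIT, frames=[2,4,3] (faults so far: 4)
  step 7: ref 2 -> HIT, frames=[2,4,3] (faults so far: 4)
  step 8: ref 4 -> HIT, frames=[2,4,3] (faults so far: 4)
  step 9: ref 3 -> HIT, frames=[2,4,3] (faults so far: 4)
  Optimal total faults: 4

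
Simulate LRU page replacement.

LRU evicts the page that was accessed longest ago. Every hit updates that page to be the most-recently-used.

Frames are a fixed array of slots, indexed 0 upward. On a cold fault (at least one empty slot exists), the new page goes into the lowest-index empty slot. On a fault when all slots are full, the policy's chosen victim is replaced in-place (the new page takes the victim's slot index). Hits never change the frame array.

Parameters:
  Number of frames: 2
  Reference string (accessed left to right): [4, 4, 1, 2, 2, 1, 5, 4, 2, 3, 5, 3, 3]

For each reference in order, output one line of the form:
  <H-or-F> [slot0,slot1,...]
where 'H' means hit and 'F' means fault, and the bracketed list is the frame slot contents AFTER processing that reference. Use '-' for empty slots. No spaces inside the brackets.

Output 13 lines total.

F [4,-]
H [4,-]
F [4,1]
F [2,1]
H [2,1]
H [2,1]
F [5,1]
F [5,4]
F [2,4]
F [2,3]
F [5,3]
H [5,3]
H [5,3]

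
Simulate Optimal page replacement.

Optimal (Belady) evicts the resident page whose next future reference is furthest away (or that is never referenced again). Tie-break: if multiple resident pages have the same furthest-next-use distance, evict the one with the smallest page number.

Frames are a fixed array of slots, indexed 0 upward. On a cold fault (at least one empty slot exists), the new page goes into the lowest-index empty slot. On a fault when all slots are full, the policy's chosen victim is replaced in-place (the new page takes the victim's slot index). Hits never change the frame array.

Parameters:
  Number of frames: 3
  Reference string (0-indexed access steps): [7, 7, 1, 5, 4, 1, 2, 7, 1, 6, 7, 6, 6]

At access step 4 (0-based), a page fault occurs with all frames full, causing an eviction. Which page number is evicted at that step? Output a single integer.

Step 0: ref 7 -> FAULT, frames=[7,-,-]
Step 1: ref 7 -> HIT, frames=[7,-,-]
Step 2: ref 1 -> FAULT, frames=[7,1,-]
Step 3: ref 5 -> FAULT, frames=[7,1,5]
Step 4: ref 4 -> FAULT, evict 5, frames=[7,1,4]
At step 4: evicted page 5

Answer: 5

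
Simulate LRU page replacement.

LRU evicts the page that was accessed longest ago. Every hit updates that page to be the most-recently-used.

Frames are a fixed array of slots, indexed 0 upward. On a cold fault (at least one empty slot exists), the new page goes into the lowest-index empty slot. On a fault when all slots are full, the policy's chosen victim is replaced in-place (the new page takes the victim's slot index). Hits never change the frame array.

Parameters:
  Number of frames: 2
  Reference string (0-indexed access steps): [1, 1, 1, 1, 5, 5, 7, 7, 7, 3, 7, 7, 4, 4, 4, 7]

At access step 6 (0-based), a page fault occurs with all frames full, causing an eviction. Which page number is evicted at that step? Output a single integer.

Answer: 1

Derivation:
Step 0: ref 1 -> FAULT, frames=[1,-]
Step 1: ref 1 -> HIT, frames=[1,-]
Step 2: ref 1 -> HIT, frames=[1,-]
Step 3: ref 1 -> HIT, frames=[1,-]
Step 4: ref 5 -> FAULT, frames=[1,5]
Step 5: ref 5 -> HIT, frames=[1,5]
Step 6: ref 7 -> FAULT, evict 1, frames=[7,5]
At step 6: evicted page 1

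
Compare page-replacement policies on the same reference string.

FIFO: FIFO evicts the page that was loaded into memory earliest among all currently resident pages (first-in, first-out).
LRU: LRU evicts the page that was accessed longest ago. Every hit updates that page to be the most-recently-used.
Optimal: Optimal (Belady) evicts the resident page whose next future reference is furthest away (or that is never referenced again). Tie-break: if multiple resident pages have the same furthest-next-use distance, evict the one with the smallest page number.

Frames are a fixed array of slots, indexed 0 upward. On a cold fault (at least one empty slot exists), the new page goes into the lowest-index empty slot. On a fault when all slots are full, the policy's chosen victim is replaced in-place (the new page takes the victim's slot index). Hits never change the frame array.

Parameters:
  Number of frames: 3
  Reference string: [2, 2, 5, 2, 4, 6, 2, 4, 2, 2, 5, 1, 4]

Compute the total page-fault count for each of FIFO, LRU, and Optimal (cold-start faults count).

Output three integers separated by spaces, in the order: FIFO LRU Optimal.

Answer: 8 7 6

Derivation:
--- FIFO ---
  step 0: ref 2 -> FAULT, frames=[2,-,-] (faults so far: 1)
  step 1: ref 2 -> HIT, frames=[2,-,-] (faults so far: 1)
  step 2: ref 5 -> FAULT, frames=[2,5,-] (faults so far: 2)
  step 3: ref 2 -> HIT, frames=[2,5,-] (faults so far: 2)
  step 4: ref 4 -> FAULT, frames=[2,5,4] (faults so far: 3)
  step 5: ref 6 -> FAULT, evict 2, frames=[6,5,4] (faults so far: 4)
  step 6: ref 2 -> FAULT, evict 5, frames=[6,2,4] (faults so far: 5)
  step 7: ref 4 -> HIT, frames=[6,2,4] (faults so far: 5)
  step 8: ref 2 -> HIT, frames=[6,2,4] (faults so far: 5)
  step 9: ref 2 -> HIT, frames=[6,2,4] (faults so far: 5)
  step 10: ref 5 -> FAULT, evict 4, frames=[6,2,5] (faults so far: 6)
  step 11: ref 1 -> FAULT, evict 6, frames=[1,2,5] (faults so far: 7)
  step 12: ref 4 -> FAULT, evict 2, frames=[1,4,5] (faults so far: 8)
  FIFO total faults: 8
--- LRU ---
  step 0: ref 2 -> FAULT, frames=[2,-,-] (faults so far: 1)
  step 1: ref 2 -> HIT, frames=[2,-,-] (faults so far: 1)
  step 2: ref 5 -> FAULT, frames=[2,5,-] (faults so far: 2)
  step 3: ref 2 -> HIT, frames=[2,5,-] (faults so far: 2)
  step 4: ref 4 -> FAULT, frames=[2,5,4] (faults so far: 3)
  step 5: ref 6 -> FAULT, evict 5, frames=[2,6,4] (faults so far: 4)
  step 6: ref 2 -> HIT, frames=[2,6,4] (faults so far: 4)
  step 7: ref 4 -> HIT, frames=[2,6,4] (faults so far: 4)
  step 8: ref 2 -> HIT, frames=[2,6,4] (faults so far: 4)
  step 9: ref 2 -> HIT, frames=[2,6,4] (faults so far: 4)
  step 10: ref 5 -> FAULT, evict 6, frames=[2,5,4] (faults so far: 5)
  step 11: ref 1 -> FAULT, evict 4, frames=[2,5,1] (faults so far: 6)
  step 12: ref 4 -> FAULT, evict 2, frames=[4,5,1] (faults so far: 7)
  LRU total faults: 7
--- Optimal ---
  step 0: ref 2 -> FAULT, frames=[2,-,-] (faults so far: 1)
  step 1: ref 2 -> HIT, frames=[2,-,-] (faults so far: 1)
  step 2: ref 5 -> FAULT, frames=[2,5,-] (faults so far: 2)
  step 3: ref 2 -> HIT, frames=[2,5,-] (faults so far: 2)
  step 4: ref 4 -> FAULT, frames=[2,5,4] (faults so far: 3)
  step 5: ref 6 -> FAULT, evict 5, frames=[2,6,4] (faults so far: 4)
  step 6: ref 2 -> HIT, frames=[2,6,4] (faults so far: 4)
  step 7: ref 4 -> HIT, frames=[2,6,4] (faults so far: 4)
  step 8: ref 2 -> HIT, frames=[2,6,4] (faults so far: 4)
  step 9: ref 2 -> HIT, frames=[2,6,4] (faults so far: 4)
  step 10: ref 5 -> FAULT, evict 2, frames=[5,6,4] (faults so far: 5)
  step 11: ref 1 -> FAULT, evict 5, frames=[1,6,4] (faults so far: 6)
  step 12: ref 4 -> HIT, frames=[1,6,4] (faults so far: 6)
  Optimal total faults: 6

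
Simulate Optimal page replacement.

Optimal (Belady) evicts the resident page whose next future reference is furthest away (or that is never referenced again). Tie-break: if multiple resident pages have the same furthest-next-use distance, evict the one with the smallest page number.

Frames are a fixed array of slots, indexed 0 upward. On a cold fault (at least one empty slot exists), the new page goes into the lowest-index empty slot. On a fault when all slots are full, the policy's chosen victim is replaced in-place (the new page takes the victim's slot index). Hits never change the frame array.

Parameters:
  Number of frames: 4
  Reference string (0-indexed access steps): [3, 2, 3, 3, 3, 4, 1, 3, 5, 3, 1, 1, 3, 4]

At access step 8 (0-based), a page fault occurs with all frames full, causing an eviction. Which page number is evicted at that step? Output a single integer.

Step 0: ref 3 -> FAULT, frames=[3,-,-,-]
Step 1: ref 2 -> FAULT, frames=[3,2,-,-]
Step 2: ref 3 -> HIT, frames=[3,2,-,-]
Step 3: ref 3 -> HIT, frames=[3,2,-,-]
Step 4: ref 3 -> HIT, frames=[3,2,-,-]
Step 5: ref 4 -> FAULT, frames=[3,2,4,-]
Step 6: ref 1 -> FAULT, frames=[3,2,4,1]
Step 7: ref 3 -> HIT, frames=[3,2,4,1]
Step 8: ref 5 -> FAULT, evict 2, frames=[3,5,4,1]
At step 8: evicted page 2

Answer: 2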